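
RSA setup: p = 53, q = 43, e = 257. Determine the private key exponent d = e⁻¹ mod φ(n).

17

φ(n) = (p−1)(q−1) = 52·42 = 2184.
Need d with 257·d ≡ 1 (mod 2184). Apply the extended Euclidean algorithm:
2184 = 8·257 + 128
257 = 2·128 + 1
128 = 128·1 + 0
Back-substitute:
1 = 257 − 2·128
1 = −2·2184 + 17·257
So 257·17 ≡ 1 (mod 2184), hence d = 17.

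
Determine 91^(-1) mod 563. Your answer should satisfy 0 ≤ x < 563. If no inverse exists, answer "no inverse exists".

gcd(563, 91) by repeated division:
563 = 6·91 + 17
91 = 5·17 + 6
17 = 2·6 + 5
6 = 1·5 + 1
5 = 5·1 + 0
The gcd is 1. Working backward:
1 = 6 − 5
1 = −17 + 3·6
1 = 3·91 − 16·17
1 = −16·563 + 99·91
So 91·99 ≡ 1 (mod 563).

99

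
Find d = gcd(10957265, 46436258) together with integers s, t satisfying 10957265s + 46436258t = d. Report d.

Apply Euclid's algorithm to 46436258 and 10957265:
46436258 = 4*10957265 + 2607198
10957265 = 4*2607198 + 528473
2607198 = 4*528473 + 493306
528473 = 1*493306 + 35167
493306 = 14*35167 + 968
35167 = 36*968 + 319
968 = 3*319 + 11
319 = 29*11 + 0
gcd(10957265, 46436258) = 11.
Working backward:
11 = 968 − 3·319
11 = −3·35167 + 109·968
11 = 109·493306 − 1529·35167
11 = −1529·528473 + 1638·493306
11 = 1638·2607198 − 8081·528473
11 = −8081·10957265 + 33962·2607198
11 = 33962·46436258 − 143929·10957265
So 11 = (33962)·46436258 + (-143929)·10957265.

11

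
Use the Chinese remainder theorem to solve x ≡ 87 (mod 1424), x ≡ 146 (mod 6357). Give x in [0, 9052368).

Write x = 87 + 1424·k. Then 1424·k ≡ 146 − 87 ≡ 59 (mod 6357).
Need 1424⁻¹ mod 6357. Extended Euclid on (6357, 1424):
6357 = 4·1424 + 661
1424 = 2·661 + 102
661 = 6·102 + 49
102 = 2·49 + 4
49 = 12·4 + 1
4 = 4·1 + 0
Back-substitute:
1 = 49 − 12·4
1 = −12·102 + 25·49
1 = 25·661 − 162·102
1 = −162·1424 + 349·661
1 = 349·6357 − 1558·1424
1424⁻¹ ≡ 4799 (mod 6357), so k ≡ 4799·59 ≡ 3433 (mod 6357).
x = 87 + 1424·3433 = 4888679.

4888679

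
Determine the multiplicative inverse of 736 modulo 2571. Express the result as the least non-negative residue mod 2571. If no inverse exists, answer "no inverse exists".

772

Apply the Euclidean algorithm to 2571 and 736:
2571 = 3·736 + 363
736 = 2·363 + 10
363 = 36·10 + 3
10 = 3·3 + 1
3 = 3·1 + 0
Since gcd(736, 2571) = 1, back-substitute to write 1 as a combination:
1 = 10 − 3·3
1 = −3·363 + 109·10
1 = 109·736 − 221·363
1 = −221·2571 + 772·736
So 736·772 ≡ 1 (mod 2571).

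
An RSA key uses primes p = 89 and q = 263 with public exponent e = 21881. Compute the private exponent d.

φ(n) = (p−1)(q−1) = 88·262 = 23056.
Need d with 21881·d ≡ 1 (mod 23056). Apply the extended Euclidean algorithm:
23056 = 1·21881 + 1175
21881 = 18·1175 + 731
1175 = 1·731 + 444
731 = 1·444 + 287
444 = 1·287 + 157
287 = 1·157 + 130
157 = 1·130 + 27
130 = 4·27 + 22
27 = 1·22 + 5
22 = 4·5 + 2
5 = 2·2 + 1
2 = 2·1 + 0
Back-substitute:
1 = 5 − 2·2
1 = −2·22 + 9·5
1 = 9·27 − 11·22
1 = −11·130 + 53·27
1 = 53·157 − 64·130
1 = −64·287 + 117·157
1 = 117·444 − 181·287
1 = −181·731 + 298·444
1 = 298·1175 − 479·731
1 = −479·21881 + 8920·1175
1 = 8920·23056 − 9399·21881
So 21881·(-9399) ≡ 1 (mod 23056), hence d ≡ -9399 ≡ 13657 (mod 23056).

13657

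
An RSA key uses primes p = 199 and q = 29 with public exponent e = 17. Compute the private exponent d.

2609

φ(n) = (p−1)(q−1) = 198·28 = 5544.
Need d with 17·d ≡ 1 (mod 5544). Apply the extended Euclidean algorithm:
5544 = 326·17 + 2
17 = 8·2 + 1
2 = 2·1 + 0
Back-substitute:
1 = 17 − 8·2
1 = −8·5544 + 2609·17
So 17·2609 ≡ 1 (mod 5544), hence d = 2609.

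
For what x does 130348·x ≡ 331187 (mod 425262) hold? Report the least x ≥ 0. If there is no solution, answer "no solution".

no solution

gcd(130348, 425262):
425262 = 3×130348 + 34218
130348 = 3×34218 + 27694
34218 = 1×27694 + 6524
27694 = 4×6524 + 1598
6524 = 4×1598 + 132
1598 = 12×132 + 14
132 = 9×14 + 6
14 = 2×6 + 2
6 = 3×2 + 0
gcd = 2, but 2 ∤ 331187, so the congruence has no solution.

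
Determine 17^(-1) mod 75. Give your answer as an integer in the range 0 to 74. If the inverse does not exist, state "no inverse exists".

Extended Euclidean algorithm:
75 = 4×17 + 7
17 = 2×7 + 3
7 = 2×3 + 1
3 = 3×1 + 0
Since gcd(17, 75) = 1, back-substitute to write 1 as a combination:
1 = 7 − 2·3
1 = −2·17 + 5·7
1 = 5·75 − 22·17
Thus 17·(-22) ≡ 1 (mod 75); reducing, -22 mod 75 = 53.

53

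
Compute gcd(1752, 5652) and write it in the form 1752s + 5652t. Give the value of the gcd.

12

Euclidean algorithm:
5652 = 3*1752 + 396
1752 = 4*396 + 168
396 = 2*168 + 60
168 = 2*60 + 48
60 = 1*48 + 12
48 = 4*12 + 0
gcd(1752, 5652) = 12.
Back-substituting:
12 = 60 − 48
12 = −168 + 3·60
12 = 3·396 − 7·168
12 = −7·1752 + 31·396
12 = 31·5652 − 100·1752
So 12 = (31)·5652 + (-100)·1752.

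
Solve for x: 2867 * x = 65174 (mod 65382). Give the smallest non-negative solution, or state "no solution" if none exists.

7594

First find gcd(2867, 65382):
65382 = 22*2867 + 2308
2867 = 1*2308 + 559
2308 = 4*559 + 72
559 = 7*72 + 55
72 = 1*55 + 17
55 = 3*17 + 4
17 = 4*4 + 1
4 = 4*1 + 0
gcd = 1, so a unique solution mod 65382 exists.
Back-substitute for the Bézout coefficients:
1 = 17 − 4·4
1 = −4·55 + 13·17
1 = 13·72 − 17·55
1 = −17·559 + 132·72
1 = 132·2308 − 545·559
1 = −545·2867 + 677·2308
1 = 677·65382 − 15439·2867
So 2867·(-15439) ≡ 1 (mod 65382), giving 2867⁻¹ ≡ 49943.
x ≡ 2867⁻¹·65174 ≡ 49943·65174 ≡ 7594 (mod 65382).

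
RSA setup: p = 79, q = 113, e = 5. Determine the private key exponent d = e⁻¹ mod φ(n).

φ(n) = (p−1)(q−1) = 78·112 = 8736.
Need d with 5·d ≡ 1 (mod 8736). Apply the extended Euclidean algorithm:
8736 = 1747×5 + 1
5 = 5×1 + 0
Back-substitute:
1 = 8736 − 1747·5
So 5·(-1747) ≡ 1 (mod 8736), hence d ≡ -1747 ≡ 6989 (mod 8736).

6989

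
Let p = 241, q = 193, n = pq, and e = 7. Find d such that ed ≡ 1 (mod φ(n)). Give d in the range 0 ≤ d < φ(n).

φ(n) = (p−1)(q−1) = 240·192 = 46080.
Need d with 7·d ≡ 1 (mod 46080). Apply the extended Euclidean algorithm:
46080 = 6582×7 + 6
7 = 1×6 + 1
6 = 6×1 + 0
Back-substitute:
1 = 7 − 6
1 = −46080 + 6583·7
So 7·6583 ≡ 1 (mod 46080), hence d = 6583.

6583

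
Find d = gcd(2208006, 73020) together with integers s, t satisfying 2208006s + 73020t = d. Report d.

Euclidean algorithm:
2208006 = 30·73020 + 17406
73020 = 4·17406 + 3396
17406 = 5·3396 + 426
3396 = 7·426 + 414
426 = 1·414 + 12
414 = 34·12 + 6
12 = 2·6 + 0
gcd(2208006, 73020) = 6.
Back-substituting:
6 = 414 − 34·12
6 = −34·426 + 35·414
6 = 35·3396 − 279·426
6 = −279·17406 + 1430·3396
6 = 1430·73020 − 5999·17406
6 = −5999·2208006 + 181400·73020
So 6 = (-5999)·2208006 + (181400)·73020.

6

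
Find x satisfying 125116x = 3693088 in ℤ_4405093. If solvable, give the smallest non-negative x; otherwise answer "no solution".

First find gcd(125116, 4405093):
4405093 = 35·125116 + 26033
125116 = 4·26033 + 20984
26033 = 1·20984 + 5049
20984 = 4·5049 + 788
5049 = 6·788 + 321
788 = 2·321 + 146
321 = 2·146 + 29
146 = 5·29 + 1
29 = 29·1 + 0
gcd = 1, so a unique solution mod 4405093 exists.
Back-substitute for the Bézout coefficients:
1 = 146 − 5·29
1 = −5·321 + 11·146
1 = 11·788 − 27·321
1 = −27·5049 + 173·788
1 = 173·20984 − 719·5049
1 = −719·26033 + 892·20984
1 = 892·125116 − 4287·26033
1 = −4287·4405093 + 150937·125116
So 125116·(150937) ≡ 1 (mod 4405093), giving 125116⁻¹ ≡ 150937.
x ≡ 125116⁻¹·3693088 ≡ 150937·3693088 ≡ 3155236 (mod 4405093).

3155236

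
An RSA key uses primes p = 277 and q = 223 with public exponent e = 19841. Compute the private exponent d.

φ(n) = (p−1)(q−1) = 276·222 = 61272.
Need d with 19841·d ≡ 1 (mod 61272). Apply the extended Euclidean algorithm:
61272 = 3*19841 + 1749
19841 = 11*1749 + 602
1749 = 2*602 + 545
602 = 1*545 + 57
545 = 9*57 + 32
57 = 1*32 + 25
32 = 1*25 + 7
25 = 3*7 + 4
7 = 1*4 + 3
4 = 1*3 + 1
3 = 3*1 + 0
Back-substitute:
1 = 4 − 3
1 = −7 + 2·4
1 = 2·25 − 7·7
1 = −7·32 + 9·25
1 = 9·57 − 16·32
1 = −16·545 + 153·57
1 = 153·602 − 169·545
1 = −169·1749 + 491·602
1 = 491·19841 − 5570·1749
1 = −5570·61272 + 17201·19841
So 19841·17201 ≡ 1 (mod 61272), hence d = 17201.

17201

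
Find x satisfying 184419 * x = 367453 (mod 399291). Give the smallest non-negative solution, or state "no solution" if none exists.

no solution

gcd(184419, 399291):
399291 = 2·184419 + 30453
184419 = 6·30453 + 1701
30453 = 17·1701 + 1536
1701 = 1·1536 + 165
1536 = 9·165 + 51
165 = 3·51 + 12
51 = 4·12 + 3
12 = 4·3 + 0
gcd = 3, but 3 ∤ 367453, so the congruence has no solution.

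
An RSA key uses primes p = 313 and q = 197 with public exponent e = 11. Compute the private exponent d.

φ(n) = (p−1)(q−1) = 312·196 = 61152.
Need d with 11·d ≡ 1 (mod 61152). Apply the extended Euclidean algorithm:
61152 = 5559*11 + 3
11 = 3*3 + 2
3 = 1*2 + 1
2 = 2*1 + 0
Back-substitute:
1 = 3 − 2
1 = −11 + 4·3
1 = 4·61152 − 22237·11
So 11·(-22237) ≡ 1 (mod 61152), hence d ≡ -22237 ≡ 38915 (mod 61152).

38915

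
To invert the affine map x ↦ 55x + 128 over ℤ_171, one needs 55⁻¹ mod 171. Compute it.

Extended Euclidean algorithm:
171 = 3·55 + 6
55 = 9·6 + 1
6 = 6·1 + 0
Since gcd(55, 171) = 1, back-substitute to write 1 as a combination:
1 = 55 − 9·6
1 = −9·171 + 28·55
So 55·28 ≡ 1 (mod 171).

28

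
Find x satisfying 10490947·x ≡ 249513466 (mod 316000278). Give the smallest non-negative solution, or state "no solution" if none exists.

First find gcd(10490947, 316000278):
316000278 = 30*10490947 + 1271868
10490947 = 8*1271868 + 316003
1271868 = 4*316003 + 7856
316003 = 40*7856 + 1763
7856 = 4*1763 + 804
1763 = 2*804 + 155
804 = 5*155 + 29
155 = 5*29 + 10
29 = 2*10 + 9
10 = 1*9 + 1
9 = 9*1 + 0
gcd = 1, so a unique solution mod 316000278 exists.
Back-substitute for the Bézout coefficients:
1 = 10 − 9
1 = −29 + 3·10
1 = 3·155 − 16·29
1 = −16·804 + 83·155
1 = 83·1763 − 182·804
1 = −182·7856 + 811·1763
1 = 811·316003 − 32622·7856
1 = −32622·1271868 + 131299·316003
1 = 131299·10490947 − 1083014·1271868
1 = −1083014·316000278 + 32621719·10490947
So 10490947·(32621719) ≡ 1 (mod 316000278), giving 10490947⁻¹ ≡ 32621719.
x ≡ 10490947⁻¹·249513466 ≡ 32621719·249513466 ≡ 261824038 (mod 316000278).

261824038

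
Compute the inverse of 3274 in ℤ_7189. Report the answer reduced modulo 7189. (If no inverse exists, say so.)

3230

gcd(7189, 3274) by repeated division:
7189 = 2*3274 + 641
3274 = 5*641 + 69
641 = 9*69 + 20
69 = 3*20 + 9
20 = 2*9 + 2
9 = 4*2 + 1
2 = 2*1 + 0
The gcd is 1. Working backward:
1 = 9 − 4·2
1 = −4·20 + 9·9
1 = 9·69 − 31·20
1 = −31·641 + 288·69
1 = 288·3274 − 1471·641
1 = −1471·7189 + 3230·3274
So 3274·3230 ≡ 1 (mod 7189).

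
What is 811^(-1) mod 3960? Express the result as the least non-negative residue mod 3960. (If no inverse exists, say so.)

2251

Run Euclid on (3960, 811):
3960 = 4*811 + 716
811 = 1*716 + 95
716 = 7*95 + 51
95 = 1*51 + 44
51 = 1*44 + 7
44 = 6*7 + 2
7 = 3*2 + 1
2 = 2*1 + 0
Since gcd(811, 3960) = 1, back-substitute to write 1 as a combination:
1 = 7 − 3·2
1 = −3·44 + 19·7
1 = 19·51 − 22·44
1 = −22·95 + 41·51
1 = 41·716 − 309·95
1 = −309·811 + 350·716
1 = 350·3960 − 1709·811
Hence 811⁻¹ ≡ -1709 ≡ 2251 (mod 3960).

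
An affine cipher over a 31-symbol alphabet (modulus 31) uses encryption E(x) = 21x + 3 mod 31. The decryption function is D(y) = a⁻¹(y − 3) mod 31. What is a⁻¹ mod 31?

Extended Euclidean algorithm:
31 = 1×21 + 10
21 = 2×10 + 1
10 = 10×1 + 0
Since gcd(21, 31) = 1, back-substitute to write 1 as a combination:
1 = 21 − 2·10
1 = −2·31 + 3·21
So 21·3 ≡ 1 (mod 31).

3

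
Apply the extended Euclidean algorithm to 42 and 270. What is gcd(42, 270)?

6

Apply Euclid's algorithm to 270 and 42:
270 = 6·42 + 18
42 = 2·18 + 6
18 = 3·6 + 0
gcd(42, 270) = 6.
Express as a combination:
6 = 42 − 2·18
6 = −2·270 + 13·42
So 6 = (-2)·270 + (13)·42.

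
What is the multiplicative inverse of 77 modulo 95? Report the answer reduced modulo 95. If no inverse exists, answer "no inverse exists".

58

Apply the Euclidean algorithm to 95 and 77:
95 = 1·77 + 18
77 = 4·18 + 5
18 = 3·5 + 3
5 = 1·3 + 2
3 = 1·2 + 1
2 = 2·1 + 0
gcd = 1, so the inverse exists. Back-substitute:
1 = 3 − 2
1 = −5 + 2·3
1 = 2·18 − 7·5
1 = −7·77 + 30·18
1 = 30·95 − 37·77
Thus 77·(-37) ≡ 1 (mod 95); reducing, -37 mod 95 = 58.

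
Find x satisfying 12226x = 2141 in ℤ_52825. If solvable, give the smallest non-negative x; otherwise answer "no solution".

51516

First find gcd(12226, 52825):
52825 = 4·12226 + 3921
12226 = 3·3921 + 463
3921 = 8·463 + 217
463 = 2·217 + 29
217 = 7·29 + 14
29 = 2·14 + 1
14 = 14·1 + 0
gcd = 1, so a unique solution mod 52825 exists.
Back-substitute for the Bézout coefficients:
1 = 29 − 2·14
1 = −2·217 + 15·29
1 = 15·463 − 32·217
1 = −32·3921 + 271·463
1 = 271·12226 − 845·3921
1 = −845·52825 + 3651·12226
So 12226·(3651) ≡ 1 (mod 52825), giving 12226⁻¹ ≡ 3651.
x ≡ 12226⁻¹·2141 ≡ 3651·2141 ≡ 51516 (mod 52825).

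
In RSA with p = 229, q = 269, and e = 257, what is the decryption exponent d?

φ(n) = (p−1)(q−1) = 228·268 = 61104.
Need d with 257·d ≡ 1 (mod 61104). Apply the extended Euclidean algorithm:
61104 = 237×257 + 195
257 = 1×195 + 62
195 = 3×62 + 9
62 = 6×9 + 8
9 = 1×8 + 1
8 = 8×1 + 0
Back-substitute:
1 = 9 − 8
1 = −62 + 7·9
1 = 7·195 − 22·62
1 = −22·257 + 29·195
1 = 29·61104 − 6895·257
So 257·(-6895) ≡ 1 (mod 61104), hence d ≡ -6895 ≡ 54209 (mod 61104).

54209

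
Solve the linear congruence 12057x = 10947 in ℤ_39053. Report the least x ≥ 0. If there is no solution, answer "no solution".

First find gcd(12057, 39053):
39053 = 3·12057 + 2882
12057 = 4·2882 + 529
2882 = 5·529 + 237
529 = 2·237 + 55
237 = 4·55 + 17
55 = 3·17 + 4
17 = 4·4 + 1
4 = 4·1 + 0
gcd = 1, so a unique solution mod 39053 exists.
Back-substitute for the Bézout coefficients:
1 = 17 − 4·4
1 = −4·55 + 13·17
1 = 13·237 − 56·55
1 = −56·529 + 125·237
1 = 125·2882 − 681·529
1 = −681·12057 + 2849·2882
1 = 2849·39053 − 9228·12057
So 12057·(-9228) ≡ 1 (mod 39053), giving 12057⁻¹ ≡ 29825.
x ≡ 12057⁻¹·10947 ≡ 29825·10947 ≡ 11195 (mod 39053).

11195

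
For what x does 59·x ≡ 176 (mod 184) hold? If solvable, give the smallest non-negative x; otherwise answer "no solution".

First find gcd(59, 184):
184 = 3*59 + 7
59 = 8*7 + 3
7 = 2*3 + 1
3 = 3*1 + 0
gcd = 1, so a unique solution mod 184 exists.
Back-substitute for the Bézout coefficients:
1 = 7 − 2·3
1 = −2·59 + 17·7
1 = 17·184 − 53·59
So 59·(-53) ≡ 1 (mod 184), giving 59⁻¹ ≡ 131.
x ≡ 59⁻¹·176 ≡ 131·176 ≡ 56 (mod 184).

56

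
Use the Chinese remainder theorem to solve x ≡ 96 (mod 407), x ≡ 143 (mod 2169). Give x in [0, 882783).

Write x = 96 + 407·k. Then 407·k ≡ 143 − 96 ≡ 47 (mod 2169).
Need 407⁻¹ mod 2169. Extended Euclid on (2169, 407):
2169 = 5·407 + 134
407 = 3·134 + 5
134 = 26·5 + 4
5 = 1·4 + 1
4 = 4·1 + 0
Back-substitute:
1 = 5 − 4
1 = −134 + 27·5
1 = 27·407 − 82·134
1 = −82·2169 + 437·407
407⁻¹ ≡ 437 (mod 2169), so k ≡ 437·47 ≡ 1018 (mod 2169).
x = 96 + 407·1018 = 414422.

414422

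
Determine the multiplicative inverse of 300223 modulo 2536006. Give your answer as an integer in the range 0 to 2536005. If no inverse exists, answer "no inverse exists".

Compute gcd(300223, 2536006):
2536006 = 8*300223 + 134222
300223 = 2*134222 + 31779
134222 = 4*31779 + 7106
31779 = 4*7106 + 3355
7106 = 2*3355 + 396
3355 = 8*396 + 187
396 = 2*187 + 22
187 = 8*22 + 11
22 = 2*11 + 0
Since gcd = 11 > 1, 300223 is not a unit mod 2536006.

no inverse exists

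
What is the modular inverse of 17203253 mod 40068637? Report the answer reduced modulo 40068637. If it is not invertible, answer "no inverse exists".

gcd(40068637, 17203253) by repeated division:
40068637 = 2·17203253 + 5662131
17203253 = 3·5662131 + 216860
5662131 = 26·216860 + 23771
216860 = 9·23771 + 2921
23771 = 8·2921 + 403
2921 = 7·403 + 100
403 = 4·100 + 3
100 = 33·3 + 1
3 = 3·1 + 0
gcd = 1, so the inverse exists. Back-substitute:
1 = 100 − 33·3
1 = −33·403 + 133·100
1 = 133·2921 − 964·403
1 = −964·23771 + 7845·2921
1 = 7845·216860 − 71569·23771
1 = −71569·5662131 + 1868639·216860
1 = 1868639·17203253 − 5677486·5662131
1 = −5677486·40068637 + 13223611·17203253
So 17203253·13223611 ≡ 1 (mod 40068637).

13223611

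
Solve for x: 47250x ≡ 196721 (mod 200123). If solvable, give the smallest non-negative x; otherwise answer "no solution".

First find gcd(47250, 200123):
200123 = 4·47250 + 11123
47250 = 4·11123 + 2758
11123 = 4·2758 + 91
2758 = 30·91 + 28
91 = 3·28 + 7
28 = 4·7 + 0
gcd = 7 and 7 | 196721, so solutions exist. Divide through by 7: 6750x ≡ 28103 (mod 28589).
Now find 6750⁻¹ mod 28589:
28589 = 4×6750 + 1589
6750 = 4×1589 + 394
1589 = 4×394 + 13
394 = 30×13 + 4
13 = 3×4 + 1
4 = 4×1 + 0
Back-substitute:
1 = 13 − 3·4
1 = −3·394 + 91·13
1 = 91·1589 − 367·394
1 = −367·6750 + 1559·1589
1 = 1559·28589 − 6603·6750
So 6750·(-6603) ≡ 1 (mod 28589), i.e. 6750⁻¹ ≡ 21986.
Then x ≡ 21986·28103 ≡ 7090 (mod 28589); the smallest non-negative solution is x = 7090.

7090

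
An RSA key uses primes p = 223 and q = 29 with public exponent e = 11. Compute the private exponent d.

5651

φ(n) = (p−1)(q−1) = 222·28 = 6216.
Need d with 11·d ≡ 1 (mod 6216). Apply the extended Euclidean algorithm:
6216 = 565·11 + 1
11 = 11·1 + 0
Back-substitute:
1 = 6216 − 565·11
So 11·(-565) ≡ 1 (mod 6216), hence d ≡ -565 ≡ 5651 (mod 6216).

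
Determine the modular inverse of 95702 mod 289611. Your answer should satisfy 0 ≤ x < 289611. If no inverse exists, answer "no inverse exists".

221168

gcd(289611, 95702) by repeated division:
289611 = 3·95702 + 2505
95702 = 38·2505 + 512
2505 = 4·512 + 457
512 = 1·457 + 55
457 = 8·55 + 17
55 = 3·17 + 4
17 = 4·4 + 1
4 = 4·1 + 0
gcd = 1, so the inverse exists. Back-substitute:
1 = 17 − 4·4
1 = −4·55 + 13·17
1 = 13·457 − 108·55
1 = −108·512 + 121·457
1 = 121·2505 − 592·512
1 = −592·95702 + 22617·2505
1 = 22617·289611 − 68443·95702
So 95702·(-68443) ≡ 1 (mod 289611), and -68443 ≡ 221168 (mod 289611).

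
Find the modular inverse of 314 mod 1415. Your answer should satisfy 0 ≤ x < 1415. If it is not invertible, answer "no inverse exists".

1059

Run Euclid on (1415, 314):
1415 = 4×314 + 159
314 = 1×159 + 155
159 = 1×155 + 4
155 = 38×4 + 3
4 = 1×3 + 1
3 = 3×1 + 0
The gcd is 1. Working backward:
1 = 4 − 3
1 = −155 + 39·4
1 = 39·159 − 40·155
1 = −40·314 + 79·159
1 = 79·1415 − 356·314
Hence 314⁻¹ ≡ -356 ≡ 1059 (mod 1415).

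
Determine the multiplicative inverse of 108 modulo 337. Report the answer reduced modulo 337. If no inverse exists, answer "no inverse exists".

259

Apply the Euclidean algorithm to 337 and 108:
337 = 3*108 + 13
108 = 8*13 + 4
13 = 3*4 + 1
4 = 4*1 + 0
gcd = 1, so the inverse exists. Back-substitute:
1 = 13 − 3·4
1 = −3·108 + 25·13
1 = 25·337 − 78·108
Hence 108⁻¹ ≡ -78 ≡ 259 (mod 337).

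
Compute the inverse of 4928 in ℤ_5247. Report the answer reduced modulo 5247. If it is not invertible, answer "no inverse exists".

Euclidean algorithm on 5247, 4928:
5247 = 1·4928 + 319
4928 = 15·319 + 143
319 = 2·143 + 33
143 = 4·33 + 11
33 = 3·11 + 0
Since gcd = 11 > 1, 4928 is not a unit mod 5247.

no inverse exists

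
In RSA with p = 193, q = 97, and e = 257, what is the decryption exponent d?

1793

φ(n) = (p−1)(q−1) = 192·96 = 18432.
Need d with 257·d ≡ 1 (mod 18432). Apply the extended Euclidean algorithm:
18432 = 71·257 + 185
257 = 1·185 + 72
185 = 2·72 + 41
72 = 1·41 + 31
41 = 1·31 + 10
31 = 3·10 + 1
10 = 10·1 + 0
Back-substitute:
1 = 31 − 3·10
1 = −3·41 + 4·31
1 = 4·72 − 7·41
1 = −7·185 + 18·72
1 = 18·257 − 25·185
1 = −25·18432 + 1793·257
So 257·1793 ≡ 1 (mod 18432), hence d = 1793.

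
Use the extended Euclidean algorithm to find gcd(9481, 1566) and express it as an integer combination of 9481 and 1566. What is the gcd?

1

Apply Euclid's algorithm to 9481 and 1566:
9481 = 6·1566 + 85
1566 = 18·85 + 36
85 = 2·36 + 13
36 = 2·13 + 10
13 = 1·10 + 3
10 = 3·3 + 1
3 = 3·1 + 0
gcd(9481, 1566) = 1.
Working backward:
1 = 10 − 3·3
1 = −3·13 + 4·10
1 = 4·36 − 11·13
1 = −11·85 + 26·36
1 = 26·1566 − 479·85
1 = −479·9481 + 2900·1566
So 1 = (-479)·9481 + (2900)·1566.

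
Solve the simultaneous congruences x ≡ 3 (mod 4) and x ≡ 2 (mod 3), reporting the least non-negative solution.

11

Write x = 3 + 4·k. Then 4·k ≡ 2 − 3 ≡ 2 (mod 3).
Need 4⁻¹ mod 3. Extended Euclid on (3, 1):
3 = 3*1 + 0
4⁻¹ ≡ 1 (mod 3), so k ≡ 1·2 ≡ 2 (mod 3).
x = 3 + 4·2 = 11.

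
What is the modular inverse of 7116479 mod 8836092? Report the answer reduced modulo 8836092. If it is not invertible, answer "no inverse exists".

Apply the Euclidean algorithm to 8836092 and 7116479:
8836092 = 1×7116479 + 1719613
7116479 = 4×1719613 + 238027
1719613 = 7×238027 + 53424
238027 = 4×53424 + 24331
53424 = 2×24331 + 4762
24331 = 5×4762 + 521
4762 = 9×521 + 73
521 = 7×73 + 10
73 = 7×10 + 3
10 = 3×3 + 1
3 = 3×1 + 0
Since gcd(7116479, 8836092) = 1, back-substitute to write 1 as a combination:
1 = 10 − 3·3
1 = −3·73 + 22·10
1 = 22·521 − 157·73
1 = −157·4762 + 1435·521
1 = 1435·24331 − 7332·4762
1 = −7332·53424 + 16099·24331
1 = 16099·238027 − 71728·53424
1 = −71728·1719613 + 518195·238027
1 = 518195·7116479 − 2144508·1719613
1 = −2144508·8836092 + 2662703·7116479
So 7116479·2662703 ≡ 1 (mod 8836092).

2662703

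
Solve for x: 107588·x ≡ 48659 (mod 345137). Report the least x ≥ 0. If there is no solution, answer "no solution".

23704

First find gcd(107588, 345137):
345137 = 3·107588 + 22373
107588 = 4·22373 + 18096
22373 = 1·18096 + 4277
18096 = 4·4277 + 988
4277 = 4·988 + 325
988 = 3·325 + 13
325 = 25·13 + 0
gcd = 13 and 13 | 48659, so solutions exist. Divide through by 13: 8276x ≡ 3743 (mod 26549).
Now find 8276⁻¹ mod 26549:
26549 = 3×8276 + 1721
8276 = 4×1721 + 1392
1721 = 1×1392 + 329
1392 = 4×329 + 76
329 = 4×76 + 25
76 = 3×25 + 1
25 = 25×1 + 0
Back-substitute:
1 = 76 − 3·25
1 = −3·329 + 13·76
1 = 13·1392 − 55·329
1 = −55·1721 + 68·1392
1 = 68·8276 − 327·1721
1 = −327·26549 + 1049·8276
So 8276⁻¹ ≡ 1049 (mod 26549).
Then x ≡ 1049·3743 ≡ 23704 (mod 26549); the smallest non-negative solution is x = 23704.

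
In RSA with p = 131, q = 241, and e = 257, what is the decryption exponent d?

30593

φ(n) = (p−1)(q−1) = 130·240 = 31200.
Need d with 257·d ≡ 1 (mod 31200). Apply the extended Euclidean algorithm:
31200 = 121·257 + 103
257 = 2·103 + 51
103 = 2·51 + 1
51 = 51·1 + 0
Back-substitute:
1 = 103 − 2·51
1 = −2·257 + 5·103
1 = 5·31200 − 607·257
So 257·(-607) ≡ 1 (mod 31200), hence d ≡ -607 ≡ 30593 (mod 31200).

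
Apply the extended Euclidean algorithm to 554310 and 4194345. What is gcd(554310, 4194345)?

15

Repeated division:
4194345 = 7*554310 + 314175
554310 = 1*314175 + 240135
314175 = 1*240135 + 74040
240135 = 3*74040 + 18015
74040 = 4*18015 + 1980
18015 = 9*1980 + 195
1980 = 10*195 + 30
195 = 6*30 + 15
30 = 2*15 + 0
gcd(554310, 4194345) = 15.
Express as a combination:
15 = 195 − 6·30
15 = −6·1980 + 61·195
15 = 61·18015 − 555·1980
15 = −555·74040 + 2281·18015
15 = 2281·240135 − 7398·74040
15 = −7398·314175 + 9679·240135
15 = 9679·554310 − 17077·314175
15 = −17077·4194345 + 129218·554310
So 15 = (-17077)·4194345 + (129218)·554310.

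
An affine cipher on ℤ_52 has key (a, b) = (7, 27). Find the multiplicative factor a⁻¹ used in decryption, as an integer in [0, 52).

gcd(52, 7) by repeated division:
52 = 7*7 + 3
7 = 2*3 + 1
3 = 3*1 + 0
gcd = 1, so the inverse exists. Back-substitute:
1 = 7 − 2·3
1 = −2·52 + 15·7
So 7·15 ≡ 1 (mod 52).

15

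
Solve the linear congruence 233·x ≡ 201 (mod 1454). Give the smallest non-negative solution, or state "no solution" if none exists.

1043

First find gcd(233, 1454):
1454 = 6*233 + 56
233 = 4*56 + 9
56 = 6*9 + 2
9 = 4*2 + 1
2 = 2*1 + 0
gcd = 1, so a unique solution mod 1454 exists.
Back-substitute for the Bézout coefficients:
1 = 9 − 4·2
1 = −4·56 + 25·9
1 = 25·233 − 104·56
1 = −104·1454 + 649·233
So 233·(649) ≡ 1 (mod 1454), giving 233⁻¹ ≡ 649.
x ≡ 233⁻¹·201 ≡ 649·201 ≡ 1043 (mod 1454).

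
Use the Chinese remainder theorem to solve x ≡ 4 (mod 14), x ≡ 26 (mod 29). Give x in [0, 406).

Write x = 4 + 14·k. Then 14·k ≡ 26 − 4 ≡ 22 (mod 29).
Need 14⁻¹ mod 29. Extended Euclid on (29, 14):
29 = 2·14 + 1
14 = 14·1 + 0
Back-substitute:
1 = 29 − 2·14
14⁻¹ ≡ 27 (mod 29), so k ≡ 27·22 ≡ 14 (mod 29).
x = 4 + 14·14 = 200.

200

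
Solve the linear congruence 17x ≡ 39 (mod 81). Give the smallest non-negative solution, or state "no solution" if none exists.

First find gcd(17, 81):
81 = 4·17 + 13
17 = 1·13 + 4
13 = 3·4 + 1
4 = 4·1 + 0
gcd = 1, so a unique solution mod 81 exists.
Back-substitute for the Bézout coefficients:
1 = 13 − 3·4
1 = −3·17 + 4·13
1 = 4·81 − 19·17
So 17·(-19) ≡ 1 (mod 81), giving 17⁻¹ ≡ 62.
x ≡ 17⁻¹·39 ≡ 62·39 ≡ 69 (mod 81).

69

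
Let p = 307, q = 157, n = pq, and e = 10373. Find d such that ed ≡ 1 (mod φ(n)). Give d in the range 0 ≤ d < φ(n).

39701

φ(n) = (p−1)(q−1) = 306·156 = 47736.
Need d with 10373·d ≡ 1 (mod 47736). Apply the extended Euclidean algorithm:
47736 = 4×10373 + 6244
10373 = 1×6244 + 4129
6244 = 1×4129 + 2115
4129 = 1×2115 + 2014
2115 = 1×2014 + 101
2014 = 19×101 + 95
101 = 1×95 + 6
95 = 15×6 + 5
6 = 1×5 + 1
5 = 5×1 + 0
Back-substitute:
1 = 6 − 5
1 = −95 + 16·6
1 = 16·101 − 17·95
1 = −17·2014 + 339·101
1 = 339·2115 − 356·2014
1 = −356·4129 + 695·2115
1 = 695·6244 − 1051·4129
1 = −1051·10373 + 1746·6244
1 = 1746·47736 − 8035·10373
So 10373·(-8035) ≡ 1 (mod 47736), hence d ≡ -8035 ≡ 39701 (mod 47736).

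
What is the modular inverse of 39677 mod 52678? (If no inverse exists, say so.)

gcd(52678, 39677) by repeated division:
52678 = 1*39677 + 13001
39677 = 3*13001 + 674
13001 = 19*674 + 195
674 = 3*195 + 89
195 = 2*89 + 17
89 = 5*17 + 4
17 = 4*4 + 1
4 = 4*1 + 0
The gcd is 1. Working backward:
1 = 17 − 4·4
1 = −4·89 + 21·17
1 = 21·195 − 46·89
1 = −46·674 + 159·195
1 = 159·13001 − 3067·674
1 = −3067·39677 + 9360·13001
1 = 9360·52678 − 12427·39677
Thus 39677·(-12427) ≡ 1 (mod 52678); reducing, -12427 mod 52678 = 40251.

40251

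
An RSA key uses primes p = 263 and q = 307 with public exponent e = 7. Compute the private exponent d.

φ(n) = (p−1)(q−1) = 262·306 = 80172.
Need d with 7·d ≡ 1 (mod 80172). Apply the extended Euclidean algorithm:
80172 = 11453×7 + 1
7 = 7×1 + 0
Back-substitute:
1 = 80172 − 11453·7
So 7·(-11453) ≡ 1 (mod 80172), hence d ≡ -11453 ≡ 68719 (mod 80172).

68719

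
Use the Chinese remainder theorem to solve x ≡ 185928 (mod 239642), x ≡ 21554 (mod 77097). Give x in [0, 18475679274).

Write x = 185928 + 239642·k. Then 239642·k ≡ 21554 − 185928 ≡ 66917 (mod 77097).
Need 239642⁻¹ mod 77097. Extended Euclid on (77097, 8351):
77097 = 9*8351 + 1938
8351 = 4*1938 + 599
1938 = 3*599 + 141
599 = 4*141 + 35
141 = 4*35 + 1
35 = 35*1 + 0
Back-substitute:
1 = 141 − 4·35
1 = −4·599 + 17·141
1 = 17·1938 − 55·599
1 = −55·8351 + 237·1938
1 = 237·77097 − 2188·8351
239642⁻¹ ≡ 74909 (mod 77097), so k ≡ 74909·66917 ≡ 69904 (mod 77097).
x = 185928 + 239642·69904 = 16752120296.

16752120296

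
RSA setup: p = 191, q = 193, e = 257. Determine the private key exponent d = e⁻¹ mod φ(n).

28673

φ(n) = (p−1)(q−1) = 190·192 = 36480.
Need d with 257·d ≡ 1 (mod 36480). Apply the extended Euclidean algorithm:
36480 = 141×257 + 243
257 = 1×243 + 14
243 = 17×14 + 5
14 = 2×5 + 4
5 = 1×4 + 1
4 = 4×1 + 0
Back-substitute:
1 = 5 − 4
1 = −14 + 3·5
1 = 3·243 − 52·14
1 = −52·257 + 55·243
1 = 55·36480 − 7807·257
So 257·(-7807) ≡ 1 (mod 36480), hence d ≡ -7807 ≡ 28673 (mod 36480).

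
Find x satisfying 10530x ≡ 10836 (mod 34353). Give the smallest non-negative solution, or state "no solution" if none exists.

125

First find gcd(10530, 34353):
34353 = 3*10530 + 2763
10530 = 3*2763 + 2241
2763 = 1*2241 + 522
2241 = 4*522 + 153
522 = 3*153 + 63
153 = 2*63 + 27
63 = 2*27 + 9
27 = 3*9 + 0
gcd = 9 and 9 | 10836, so solutions exist. Divide through by 9: 1170x ≡ 1204 (mod 3817).
Now find 1170⁻¹ mod 3817:
3817 = 3·1170 + 307
1170 = 3·307 + 249
307 = 1·249 + 58
249 = 4·58 + 17
58 = 3·17 + 7
17 = 2·7 + 3
7 = 2·3 + 1
3 = 3·1 + 0
Back-substitute:
1 = 7 − 2·3
1 = −2·17 + 5·7
1 = 5·58 − 17·17
1 = −17·249 + 73·58
1 = 73·307 − 90·249
1 = −90·1170 + 343·307
1 = 343·3817 − 1119·1170
So 1170·(-1119) ≡ 1 (mod 3817), i.e. 1170⁻¹ ≡ 2698.
Then x ≡ 2698·1204 ≡ 125 (mod 3817); the smallest non-negative solution is x = 125.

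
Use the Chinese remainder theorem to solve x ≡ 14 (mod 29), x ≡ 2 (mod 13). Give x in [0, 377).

275

Write x = 14 + 29·k. Then 29·k ≡ 2 − 14 ≡ 1 (mod 13).
Need 29⁻¹ mod 13. Extended Euclid on (13, 3):
13 = 4*3 + 1
3 = 3*1 + 0
Back-substitute:
1 = 13 − 4·3
29⁻¹ ≡ 9 (mod 13), so k ≡ 9·1 ≡ 9 (mod 13).
x = 14 + 29·9 = 275.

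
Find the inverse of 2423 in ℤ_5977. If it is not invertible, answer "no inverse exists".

Apply the Euclidean algorithm to 5977 and 2423:
5977 = 2*2423 + 1131
2423 = 2*1131 + 161
1131 = 7*161 + 4
161 = 40*4 + 1
4 = 4*1 + 0
The gcd is 1. Working backward:
1 = 161 − 40·4
1 = −40·1131 + 281·161
1 = 281·2423 − 602·1131
1 = −602·5977 + 1485·2423
So 2423·1485 ≡ 1 (mod 5977).

1485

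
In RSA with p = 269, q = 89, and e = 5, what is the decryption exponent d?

4717

φ(n) = (p−1)(q−1) = 268·88 = 23584.
Need d with 5·d ≡ 1 (mod 23584). Apply the extended Euclidean algorithm:
23584 = 4716*5 + 4
5 = 1*4 + 1
4 = 4*1 + 0
Back-substitute:
1 = 5 − 4
1 = −23584 + 4717·5
So 5·4717 ≡ 1 (mod 23584), hence d = 4717.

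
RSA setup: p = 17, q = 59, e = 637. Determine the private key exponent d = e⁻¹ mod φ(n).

405

φ(n) = (p−1)(q−1) = 16·58 = 928.
Need d with 637·d ≡ 1 (mod 928). Apply the extended Euclidean algorithm:
928 = 1*637 + 291
637 = 2*291 + 55
291 = 5*55 + 16
55 = 3*16 + 7
16 = 2*7 + 2
7 = 3*2 + 1
2 = 2*1 + 0
Back-substitute:
1 = 7 − 3·2
1 = −3·16 + 7·7
1 = 7·55 − 24·16
1 = −24·291 + 127·55
1 = 127·637 − 278·291
1 = −278·928 + 405·637
So 637·405 ≡ 1 (mod 928), hence d = 405.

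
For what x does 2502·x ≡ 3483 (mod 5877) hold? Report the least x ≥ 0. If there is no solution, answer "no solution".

First find gcd(2502, 5877):
5877 = 2*2502 + 873
2502 = 2*873 + 756
873 = 1*756 + 117
756 = 6*117 + 54
117 = 2*54 + 9
54 = 6*9 + 0
gcd = 9 and 9 | 3483, so solutions exist. Divide through by 9: 278x ≡ 387 (mod 653).
Now find 278⁻¹ mod 653:
653 = 2*278 + 97
278 = 2*97 + 84
97 = 1*84 + 13
84 = 6*13 + 6
13 = 2*6 + 1
6 = 6*1 + 0
Back-substitute:
1 = 13 − 2·6
1 = −2·84 + 13·13
1 = 13·97 − 15·84
1 = −15·278 + 43·97
1 = 43·653 − 101·278
So 278·(-101) ≡ 1 (mod 653), i.e. 278⁻¹ ≡ 552.
Then x ≡ 552·387 ≡ 93 (mod 653); the smallest non-negative solution is x = 93.

93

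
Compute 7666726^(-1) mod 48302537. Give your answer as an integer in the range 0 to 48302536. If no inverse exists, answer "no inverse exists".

20737133

Run Euclid on (48302537, 7666726):
48302537 = 6×7666726 + 2302181
7666726 = 3×2302181 + 760183
2302181 = 3×760183 + 21632
760183 = 35×21632 + 3063
21632 = 7×3063 + 191
3063 = 16×191 + 7
191 = 27×7 + 2
7 = 3×2 + 1
2 = 2×1 + 0
gcd = 1, so the inverse exists. Back-substitute:
1 = 7 − 3·2
1 = −3·191 + 82·7
1 = 82·3063 − 1315·191
1 = −1315·21632 + 9287·3063
1 = 9287·760183 − 326360·21632
1 = −326360·2302181 + 988367·760183
1 = 988367·7666726 − 3291461·2302181
1 = −3291461·48302537 + 20737133·7666726
So 7666726·20737133 ≡ 1 (mod 48302537).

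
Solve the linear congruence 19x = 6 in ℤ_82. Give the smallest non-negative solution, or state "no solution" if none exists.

First find gcd(19, 82):
82 = 4*19 + 6
19 = 3*6 + 1
6 = 6*1 + 0
gcd = 1, so a unique solution mod 82 exists.
Back-substitute for the Bézout coefficients:
1 = 19 − 3·6
1 = −3·82 + 13·19
So 19·(13) ≡ 1 (mod 82), giving 19⁻¹ ≡ 13.
x ≡ 19⁻¹·6 ≡ 13·6 ≡ 78 (mod 82).

78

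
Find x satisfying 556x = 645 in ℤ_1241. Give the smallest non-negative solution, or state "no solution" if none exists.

First find gcd(556, 1241):
1241 = 2×556 + 129
556 = 4×129 + 40
129 = 3×40 + 9
40 = 4×9 + 4
9 = 2×4 + 1
4 = 4×1 + 0
gcd = 1, so a unique solution mod 1241 exists.
Back-substitute for the Bézout coefficients:
1 = 9 − 2·4
1 = −2·40 + 9·9
1 = 9·129 − 29·40
1 = −29·556 + 125·129
1 = 125·1241 − 279·556
So 556·(-279) ≡ 1 (mod 1241), giving 556⁻¹ ≡ 962.
x ≡ 556⁻¹·645 ≡ 962·645 ≡ 1231 (mod 1241).

1231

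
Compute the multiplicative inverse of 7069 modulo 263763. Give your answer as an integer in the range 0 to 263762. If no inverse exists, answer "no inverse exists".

70297

Run Euclid on (263763, 7069):
263763 = 37·7069 + 2210
7069 = 3·2210 + 439
2210 = 5·439 + 15
439 = 29·15 + 4
15 = 3·4 + 3
4 = 1·3 + 1
3 = 3·1 + 0
Since gcd(7069, 263763) = 1, back-substitute to write 1 as a combination:
1 = 4 − 3
1 = −15 + 4·4
1 = 4·439 − 117·15
1 = −117·2210 + 589·439
1 = 589·7069 − 1884·2210
1 = −1884·263763 + 70297·7069
So 7069·70297 ≡ 1 (mod 263763).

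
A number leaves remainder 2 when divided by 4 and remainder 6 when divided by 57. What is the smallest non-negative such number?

Write x = 2 + 4·k. Then 4·k ≡ 6 − 2 ≡ 4 (mod 57).
Need 4⁻¹ mod 57. Extended Euclid on (57, 4):
57 = 14*4 + 1
4 = 4*1 + 0
Back-substitute:
1 = 57 − 14·4
4⁻¹ ≡ 43 (mod 57), so k ≡ 43·4 ≡ 1 (mod 57).
x = 2 + 4·1 = 6.

6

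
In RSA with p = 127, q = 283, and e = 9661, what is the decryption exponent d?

7981

φ(n) = (p−1)(q−1) = 126·282 = 35532.
Need d with 9661·d ≡ 1 (mod 35532). Apply the extended Euclidean algorithm:
35532 = 3·9661 + 6549
9661 = 1·6549 + 3112
6549 = 2·3112 + 325
3112 = 9·325 + 187
325 = 1·187 + 138
187 = 1·138 + 49
138 = 2·49 + 40
49 = 1·40 + 9
40 = 4·9 + 4
9 = 2·4 + 1
4 = 4·1 + 0
Back-substitute:
1 = 9 − 2·4
1 = −2·40 + 9·9
1 = 9·49 − 11·40
1 = −11·138 + 31·49
1 = 31·187 − 42·138
1 = −42·325 + 73·187
1 = 73·3112 − 699·325
1 = −699·6549 + 1471·3112
1 = 1471·9661 − 2170·6549
1 = −2170·35532 + 7981·9661
So 9661·7981 ≡ 1 (mod 35532), hence d = 7981.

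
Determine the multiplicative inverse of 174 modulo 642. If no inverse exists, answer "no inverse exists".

Compute gcd(174, 642):
642 = 3×174 + 120
174 = 1×120 + 54
120 = 2×54 + 12
54 = 4×12 + 6
12 = 2×6 + 0
The gcd is 6, not 1, hence no inverse exists.

no inverse exists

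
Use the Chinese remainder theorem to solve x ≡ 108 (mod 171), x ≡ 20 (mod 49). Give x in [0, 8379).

5067

Write x = 108 + 171·k. Then 171·k ≡ 20 − 108 ≡ 10 (mod 49).
Need 171⁻¹ mod 49. Extended Euclid on (49, 24):
49 = 2×24 + 1
24 = 24×1 + 0
Back-substitute:
1 = 49 − 2·24
171⁻¹ ≡ 47 (mod 49), so k ≡ 47·10 ≡ 29 (mod 49).
x = 108 + 171·29 = 5067.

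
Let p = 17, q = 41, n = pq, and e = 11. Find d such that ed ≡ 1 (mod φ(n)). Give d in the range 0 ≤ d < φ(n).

φ(n) = (p−1)(q−1) = 16·40 = 640.
Need d with 11·d ≡ 1 (mod 640). Apply the extended Euclidean algorithm:
640 = 58×11 + 2
11 = 5×2 + 1
2 = 2×1 + 0
Back-substitute:
1 = 11 − 5·2
1 = −5·640 + 291·11
So 11·291 ≡ 1 (mod 640), hence d = 291.

291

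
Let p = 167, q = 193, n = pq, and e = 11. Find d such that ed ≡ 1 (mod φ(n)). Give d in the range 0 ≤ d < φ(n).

5795

φ(n) = (p−1)(q−1) = 166·192 = 31872.
Need d with 11·d ≡ 1 (mod 31872). Apply the extended Euclidean algorithm:
31872 = 2897×11 + 5
11 = 2×5 + 1
5 = 5×1 + 0
Back-substitute:
1 = 11 − 2·5
1 = −2·31872 + 5795·11
So 11·5795 ≡ 1 (mod 31872), hence d = 5795.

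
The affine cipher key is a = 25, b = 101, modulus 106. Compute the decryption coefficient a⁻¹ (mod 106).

gcd(106, 25) by repeated division:
106 = 4*25 + 6
25 = 4*6 + 1
6 = 6*1 + 0
gcd = 1, so the inverse exists. Back-substitute:
1 = 25 − 4·6
1 = −4·106 + 17·25
So 25·17 ≡ 1 (mod 106).

17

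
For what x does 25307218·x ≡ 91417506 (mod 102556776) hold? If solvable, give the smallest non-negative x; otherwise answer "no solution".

First find gcd(25307218, 102556776):
102556776 = 4*25307218 + 1327904
25307218 = 19*1327904 + 77042
1327904 = 17*77042 + 18190
77042 = 4*18190 + 4282
18190 = 4*4282 + 1062
4282 = 4*1062 + 34
1062 = 31*34 + 8
34 = 4*8 + 2
8 = 4*2 + 0
gcd = 2 and 2 | 91417506, so solutions exist. Divide through by 2: 12653609x ≡ 45708753 (mod 51278388).
Now find 12653609⁻¹ mod 51278388:
51278388 = 4·12653609 + 663952
12653609 = 19·663952 + 38521
663952 = 17·38521 + 9095
38521 = 4·9095 + 2141
9095 = 4·2141 + 531
2141 = 4·531 + 17
531 = 31·17 + 4
17 = 4·4 + 1
4 = 4·1 + 0
Back-substitute:
1 = 17 − 4·4
1 = −4·531 + 125·17
1 = 125·2141 − 504·531
1 = −504·9095 + 2141·2141
1 = 2141·38521 − 9068·9095
1 = −9068·663952 + 156297·38521
1 = 156297·12653609 − 2978711·663952
1 = −2978711·51278388 + 12071141·12653609
So 12653609⁻¹ ≡ 12071141 (mod 51278388).
Then x ≡ 12071141·45708753 ≡ 14279085 (mod 51278388); the smallest non-negative solution is x = 14279085.

14279085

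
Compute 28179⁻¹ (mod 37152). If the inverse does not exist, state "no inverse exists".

no inverse exists

Compute gcd(28179, 37152):
37152 = 1*28179 + 8973
28179 = 3*8973 + 1260
8973 = 7*1260 + 153
1260 = 8*153 + 36
153 = 4*36 + 9
36 = 4*9 + 0
Since gcd = 9 > 1, 28179 is not a unit mod 37152.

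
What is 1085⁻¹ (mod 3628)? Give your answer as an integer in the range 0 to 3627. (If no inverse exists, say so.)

Extended Euclidean algorithm:
3628 = 3×1085 + 373
1085 = 2×373 + 339
373 = 1×339 + 34
339 = 9×34 + 33
34 = 1×33 + 1
33 = 33×1 + 0
Since gcd(1085, 3628) = 1, back-substitute to write 1 as a combination:
1 = 34 − 33
1 = −339 + 10·34
1 = 10·373 − 11·339
1 = −11·1085 + 32·373
1 = 32·3628 − 107·1085
Thus 1085·(-107) ≡ 1 (mod 3628); reducing, -107 mod 3628 = 3521.

3521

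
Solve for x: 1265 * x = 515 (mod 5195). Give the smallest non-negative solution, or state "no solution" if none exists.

485

First find gcd(1265, 5195):
5195 = 4·1265 + 135
1265 = 9·135 + 50
135 = 2·50 + 35
50 = 1·35 + 15
35 = 2·15 + 5
15 = 3·5 + 0
gcd = 5 and 5 | 515, so solutions exist. Divide through by 5: 253x ≡ 103 (mod 1039).
Now find 253⁻¹ mod 1039:
1039 = 4*253 + 27
253 = 9*27 + 10
27 = 2*10 + 7
10 = 1*7 + 3
7 = 2*3 + 1
3 = 3*1 + 0
Back-substitute:
1 = 7 − 2·3
1 = −2·10 + 3·7
1 = 3·27 − 8·10
1 = −8·253 + 75·27
1 = 75·1039 − 308·253
So 253·(-308) ≡ 1 (mod 1039), i.e. 253⁻¹ ≡ 731.
Then x ≡ 731·103 ≡ 485 (mod 1039); the smallest non-negative solution is x = 485.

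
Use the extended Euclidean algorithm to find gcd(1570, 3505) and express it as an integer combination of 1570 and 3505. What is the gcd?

5

Apply Euclid's algorithm to 3505 and 1570:
3505 = 2×1570 + 365
1570 = 4×365 + 110
365 = 3×110 + 35
110 = 3×35 + 5
35 = 7×5 + 0
gcd(1570, 3505) = 5.
Working backward:
5 = 110 − 3·35
5 = −3·365 + 10·110
5 = 10·1570 − 43·365
5 = −43·3505 + 96·1570
So 5 = (-43)·3505 + (96)·1570.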